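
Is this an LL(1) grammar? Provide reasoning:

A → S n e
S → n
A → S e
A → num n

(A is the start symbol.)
No. Predict set conflict for A: { 'n' }

A grammar is LL(1) if for each non-terminal N with multiple productions, the predict sets of those productions are pairwise disjoint, where PREDICT(N → α) = (FIRST(α) \ {ε}) ∪ (FOLLOW(N) if α ⇒* ε).

Relevant sets:
  FIRST(S) = { 'n' }

For A:
  PREDICT(A → S n e) = { 'n' }
  PREDICT(A → S e) = { 'n' }
  PREDICT(A → num n) = { 'num' }
S has a single production, so nothing to check there.

Conflict found: Predict set conflict for A: { 'n' }
The grammar is NOT LL(1).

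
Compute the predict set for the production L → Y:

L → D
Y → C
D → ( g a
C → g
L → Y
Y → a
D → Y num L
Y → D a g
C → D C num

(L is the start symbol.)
PREDICT(L → Y) = (FIRST(RHS) \ {ε}) ∪ (FOLLOW(L) if ε ∈ FIRST(RHS), i.e. RHS ⇒* ε)
FIRST(Y) = { '(', 'a', 'g' }
FIRST(Y) = { '(', 'a', 'g' }
ε ∉ FIRST(Y), so FOLLOW(L) is not added.
PREDICT(L → Y) = { '(', 'a', 'g' }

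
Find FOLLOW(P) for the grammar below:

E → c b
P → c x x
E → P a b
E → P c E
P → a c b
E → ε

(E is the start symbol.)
{ 'a', 'c' }

To compute FOLLOW(P), find every occurrence of P on a right-hand side N → α P β: add FIRST(β) \ {ε}, and if β is empty or nullable also add FOLLOW(N). Iterate to a fixed point.

In E → P a b: P is followed by a b, add FIRST(a b) \ {ε} = { 'a' }
In E → P c E: P is followed by c E, add FIRST(c E) \ {ε} = { 'c' }

Taking the union: FOLLOW(P) = { 'a', 'c' }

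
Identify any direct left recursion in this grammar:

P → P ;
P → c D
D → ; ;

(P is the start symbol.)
Direct left recursion occurs when N → N α for some non-terminal N (the right-hand side begins with the left-hand side itself).

P → P ;: LEFT RECURSIVE (starts with P)
P → c D: starts with c
D → ; ;: starts with ';'

The grammar has direct left recursion on: P.

Answer: Yes, P is left-recursive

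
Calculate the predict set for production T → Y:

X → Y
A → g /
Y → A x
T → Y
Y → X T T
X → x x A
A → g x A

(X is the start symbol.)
PREDICT(T → Y) = (FIRST(RHS) \ {ε}) ∪ (FOLLOW(T) if ε ∈ FIRST(RHS), i.e. RHS ⇒* ε)
FIRST(Y) = { 'g', 'x' }
FIRST(Y) = { 'g', 'x' }
ε ∉ FIRST(Y), so FOLLOW(T) is not added.
PREDICT(T → Y) = { 'g', 'x' }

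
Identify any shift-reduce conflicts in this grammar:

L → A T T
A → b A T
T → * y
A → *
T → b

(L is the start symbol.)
No shift-reduce conflicts

Augment with L' → L and build the canonical LR(0) collection (I0 = CLOSURE({[L' → . L]}), then GOTO on every symbol after a dot until no new states appear). It has 12 states:
  I0: { [A → . *], [A → . b A T], [L → . A T T], [L' → . L] }  — shift
  I1: { [A → * .] }  — reduce
  I2: { [L → A . T T], [T → . * y], [T → . b] }  — shift
  I3: { [L' → L .] }  — accept
  I4: { [A → . *], [A → . b A T], [A → b . A T] }  — shift
  I5: { [A → b A . T], [T → . * y], [T → . b] }  — shift
  I6: { [T → * . y] }  — shift
  I7: { [A → b A T .] }  — reduce
  I8: { [T → b .] }  — reduce
  I9: { [T → * y .] }  — reduce
  I10: { [L → A T . T], [T → . * y], [T → . b] }  — shift
  I11: { [L → A T T .] }  — reduce

No state contains both a complete item and a shift item.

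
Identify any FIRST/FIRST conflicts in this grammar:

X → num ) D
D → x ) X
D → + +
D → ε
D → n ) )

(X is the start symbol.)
A FIRST/FIRST conflict occurs when two productions N → α and N → β for the same non-terminal have FIRST(α) ∩ FIRST(β) ≠ ∅ (with ε ∈ FIRST of a nullable right-hand side, so two nullable alternatives also conflict).

Productions for D:
  D → x ) X: FIRST = { 'x' }
  D → + +: FIRST = { '+' }
  D → ε: FIRST = { ε }
  D → n ) ): FIRST = { 'n' }
X has only one production, so no FIRST/FIRST conflict is possible there.

All alternatives of each non-terminal have pairwise disjoint FIRST sets.

Answer: No FIRST/FIRST conflicts.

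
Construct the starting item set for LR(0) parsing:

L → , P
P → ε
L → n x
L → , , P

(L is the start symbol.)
{ [L → . , , P], [L → . , P], [L → . n x], [L' → . L] }

First, augment the grammar with L' → L
I₀ = CLOSURE({ [L' → . L] }):
  [L' → . L] has the dot before L: add [L → . , P], [L → . n x], [L → . , , P]
No further items can be added.

I₀ = { [L → . , , P], [L → . , P], [L → . n x], [L' → . L] }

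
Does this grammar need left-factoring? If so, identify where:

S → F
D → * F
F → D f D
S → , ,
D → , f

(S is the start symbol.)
No, left-factoring is not needed

Left-factoring is needed when two productions for the same non-terminal
share a common prefix on the right-hand side.

Productions for S:
  S → F
  S → , ,
Productions for D:
  D → * F
  D → , f

No common prefixes found.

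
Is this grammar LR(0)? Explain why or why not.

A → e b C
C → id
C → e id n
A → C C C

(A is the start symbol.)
Yes, the grammar is LR(0)

Augment with A' → A and build the canonical LR(0) collection (I0 = CLOSURE({[A' → . A]}), then GOTO on every symbol after a dot until no new states appear). It has 12 states:
  I0: { [A → . C C C], [A → . e b C], [A' → . A], [C → . e id n], [C → . id] }  — shift
  I1: { [A' → A .] }  — accept
  I2: { [A → C . C C], [C → . e id n], [C → . id] }  — shift
  I3: { [A → e . b C], [C → e . id n] }  — shift
  I4: { [C → id .] }  — reduce
  I5: { [A → e b . C], [C → . e id n], [C → . id] }  — shift
  I6: { [C → e id . n] }  — shift
  I7: { [C → e id n .] }  — reduce
  I8: { [A → e b C .] }  — reduce
  I9: { [C → e . id n] }  — shift
  I10: { [A → C C . C], [C → . e id n], [C → . id] }  — shift
  I11: { [A → C C C .] }  — reduce

Every state is either a pure shift/goto state or contains exactly one complete item and nothing to shift — no conflicts. The grammar is LR(0).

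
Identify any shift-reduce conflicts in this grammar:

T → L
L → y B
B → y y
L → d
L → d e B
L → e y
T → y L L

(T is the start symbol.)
Yes — I3: [L → d .] vs [L → d . e B]; I9: [B → y y .] vs [B → y . y]

A shift-reduce conflict occurs when an LR(0) state has both:
  - a complete (reduce) item [A → α .] (dot at the end), and
  - a shift item [B → β . c γ] (dot before a terminal).

Augment with T' → T and build the canonical LR(0) collection (I0 = CLOSURE({[T' → . T]}), then GOTO on every symbol after a dot until no new states appear). It has 17 states:
  I0: { [L → . d e B], [L → . d], [L → . e y], [L → . y B], [T → . L], [T → . y L L], [T' → . T] }  — shift
  I1: { [T → L .] }  — reduce
  I2: { [T' → T .] }  — accept
  I3: { [L → d . e B], [L → d .] }  — shift, reduce
  I4: { [L → e . y] }  — shift
  I5: { [B → . y y], [L → . d e B], [L → . d], [L → . e y], [L → . y B], [L → y . B], [T → y . L L] }  — shift
  I6: { [L → y B .] }  — reduce
  I7: { [L → . d e B], [L → . d], [L → . e y], [L → . y B], [T → y L . L] }  — shift
  I8: { [B → . y y], [B → y . y], [L → y . B] }  — shift
  I9: { [B → y . y], [B → y y .] }  — shift, reduce
  I10: { [B → y y .] }  — reduce
  I11: { [T → y L L .] }  — reduce
  I12: { [B → . y y], [L → y . B] }  — shift
  I13: { [B → y . y] }  — shift
  I14: { [L → e y .] }  — reduce
  I15: { [B → . y y], [L → d e . B] }  — shift
  I16: { [L → d e B .] }  — reduce

I3 contains reduce item [L → d .] and shift item [L → d . e B] — shift-reduce conflict.
I9 contains reduce item [B → y y .] and shift item [B → y . y] — shift-reduce conflict.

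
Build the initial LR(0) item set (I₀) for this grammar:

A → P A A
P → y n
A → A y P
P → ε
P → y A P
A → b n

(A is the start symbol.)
{ [A → . A y P], [A → . P A A], [A → . b n], [A' → . A], [P → . y A P], [P → . y n], [P → .] }

First, augment the grammar with A' → A
I₀ = CLOSURE({ [A' → . A] }):
  [A' → . A] has the dot before A: add [A → . P A A], [A → . A y P], [A → . b n]
  [A → . P A A] has the dot before P: add [P → . y n], [P → .], [P → . y A P]
No further items can be added.

I₀ = { [A → . A y P], [A → . P A A], [A → . b n], [A' → . A], [P → . y A P], [P → . y n], [P → .] }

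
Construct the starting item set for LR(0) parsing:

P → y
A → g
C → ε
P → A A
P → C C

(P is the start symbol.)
First, augment the grammar with P' → P
I₀ = CLOSURE({ [P' → . P] }):
  [P' → . P] has the dot before P: add [P → . y], [P → . A A], [P → . C C]
  [P → . A A] has the dot before A: add [A → . g]
  [P → . C C] has the dot before C: add [C → .]
No further items can be added.

I₀ = { [A → . g], [C → .], [P → . A A], [P → . C C], [P → . y], [P' → . P] }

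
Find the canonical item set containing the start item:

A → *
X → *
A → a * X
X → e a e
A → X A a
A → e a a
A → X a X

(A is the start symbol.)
{ [A → . *], [A → . X A a], [A → . X a X], [A → . a * X], [A → . e a a], [A' → . A], [X → . *], [X → . e a e] }

First, augment the grammar with A' → A
I₀ = CLOSURE({ [A' → . A] }):
  [A' → . A] has the dot before A: add [A → . *], [A → . a * X], [A → . X A a], [A → . e a a], [A → . X a X]
  [A → . X A a] has the dot before X: add [X → . *], [X → . e a e]
No further items can be added.

I₀ = { [A → . *], [A → . X A a], [A → . X a X], [A → . a * X], [A → . e a a], [A' → . A], [X → . *], [X → . e a e] }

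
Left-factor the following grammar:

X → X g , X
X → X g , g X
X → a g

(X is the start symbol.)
Left-factoring transforms A → αβ₁ | αβ₂ into A → αA' and A' → β₁ | β₂
(α is the longest common prefix among the alternatives). Repeat until
no nonterminal has two alternatives with a common prefix.

Round 1: X has alternatives sharing prefix 'X g ,'. Introduce X': X → X g , X'
  Add: X' → X
  Add: X' → g X

No remaining common prefixes — done.

Resulting grammar:
X → X g , X'
X' → X
X' → g X
X → a g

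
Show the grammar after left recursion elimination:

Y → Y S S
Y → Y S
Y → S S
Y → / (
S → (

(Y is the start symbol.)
Y → S S Y'
Y → / ( Y'
Y' → S S Y'
Y' → S Y'
Y' → ε
S → (

Y is directly left-recursive. The standard transformation for
  A → A α₁ | ... | A α_m | β₁ | ... | β_n
is
  A  → β₁ A' | ... | β_n A'
  A' → α₁ A' | ... | α_m A' | ε

Y → S S becomes Y → S S Y'
Y → / ( becomes Y → / ( Y'
Y → Y S S becomes Y' → S S Y'
Y → Y S becomes Y' → S Y'
Add Y' → ε

Productions for other non-terminals are unchanged:
  S → (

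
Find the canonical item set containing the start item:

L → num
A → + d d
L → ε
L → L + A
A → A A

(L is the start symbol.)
First, augment the grammar with L' → L
I₀ = CLOSURE({ [L' → . L] }):
  [L' → . L] has the dot before L: add [L → . num], [L → .], [L → . L + A]
No further items can be added.

I₀ = { [L → . L + A], [L → . num], [L → .], [L' → . L] }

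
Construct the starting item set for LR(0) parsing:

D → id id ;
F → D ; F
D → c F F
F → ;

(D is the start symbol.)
{ [D → . c F F], [D → . id id ;], [D' → . D] }

First, augment the grammar with D' → D
I₀ = CLOSURE({ [D' → . D] }):
  [D' → . D] has the dot before D: add [D → . id id ;], [D → . c F F]
No further items can be added.

I₀ = { [D → . c F F], [D → . id id ;], [D' → . D] }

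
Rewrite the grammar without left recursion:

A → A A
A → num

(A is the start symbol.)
A is directly left-recursive. The standard transformation for
  A → A α₁ | ... | A α_m | β₁ | ... | β_n
is
  A  → β₁ A' | ... | β_n A'
  A' → α₁ A' | ... | α_m A' | ε

A → num becomes A → num A'
A → A A becomes A' → A A'
Add A' → ε

Resulting grammar:
A → num A'
A' → A A'
A' → ε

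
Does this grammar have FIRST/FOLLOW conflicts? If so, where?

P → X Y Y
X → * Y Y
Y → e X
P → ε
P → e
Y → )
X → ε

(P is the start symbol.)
Nullable non-terminals: P, X.
FIRST sets used below: FIRST(X) = { '*', ε }, FIRST(Y) = { ')', 'e' }

P: nullable alternative(s) P → ε; FOLLOW(P) = { $ }
  P → X Y Y: FIRST \ {ε} = { ')', '*', 'e' } — disjoint from FOLLOW(P)
  P → ε: FIRST \ {ε} = { } — this is the only nullable alternative, skip
  P → e: FIRST \ {ε} = { 'e' } — disjoint from FOLLOW(P)

X: nullable alternative(s) X → ε; FOLLOW(X) = { $, ')', 'e' }
  X → * Y Y: FIRST \ {ε} = { '*' } — disjoint from FOLLOW(X)
  X → ε: FIRST \ {ε} = { } — this is the only nullable alternative, skip

Y has no nullable alternative, so no FIRST/FOLLOW check is needed there.

No FIRST/FOLLOW conflicts found.

Answer: No FIRST/FOLLOW conflicts.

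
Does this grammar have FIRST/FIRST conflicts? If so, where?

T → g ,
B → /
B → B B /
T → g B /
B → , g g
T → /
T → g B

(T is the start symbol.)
Yes. T → g ',' / T → g B '/' on { 'g' }; T → g ',' / T → g B on { 'g' }; T → g B '/' / T → g B on { 'g' }; B → '/' / B → B B '/' on { '/' }; B → B B '/' / B → ',' g g on { ',' }

FIRST sets of the non-terminals at (or reachable through a nullable prefix from) the front of some alternative:
  FIRST(B) = { ',', '/' }

Productions for T:
  T → g ,: FIRST = { 'g' }
  T → g B /: FIRST = { 'g' }
  T → /: FIRST = { '/' }
  T → g B: FIRST = { 'g' }
Productions for B:
  B → /: FIRST = { '/' }
  B → B B /: FIRST = { ',', '/' }
  B → , g g: FIRST = { ',' }

Conflict for T: T → g , and T → g B /
  Overlap: { 'g' }
Conflict for T: T → g , and T → g B
  Overlap: { 'g' }
Conflict for T: T → g B / and T → g B
  Overlap: { 'g' }
Conflict for B: B → / and B → B B /
  Overlap: { '/' }
Conflict for B: B → B B / and B → , g g
  Overlap: { ',' }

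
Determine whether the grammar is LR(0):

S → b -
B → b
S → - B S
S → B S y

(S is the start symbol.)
A grammar is LR(0) if no state in the canonical LR(0) collection has:
  - both a shift item (dot before a terminal) and a complete item (shift-reduce conflict), or
  - two or more complete items (reduce-reduce conflict; the accept item [S' → S .] counts as a complete item here).

Augment with S' → S and build the canonical LR(0) collection (I0 = CLOSURE({[S' → . S]}), then GOTO on every symbol after a dot until no new states appear). It has 11 states:
  I0: { [B → . b], [S → . - B S], [S → . B S y], [S → . b -], [S' → . S] }  — shift
  I1: { [B → . b], [S → - . B S] }  — shift
  I2: { [B → . b], [S → . - B S], [S → . B S y], [S → . b -], [S → B . S y] }  — shift
  I3: { [S' → S .] }  — accept
  I4: { [B → b .], [S → b . -] }  — shift, reduce
  I5: { [S → b - .] }  — reduce
  I6: { [S → B S . y] }  — shift
  I7: { [S → B S y .] }  — reduce
  I8: { [B → . b], [S → - B . S], [S → . - B S], [S → . B S y], [S → . b -] }  — shift
  I9: { [B → b .] }  — reduce
  I10: { [S → - B S .] }  — reduce

Conflict in state I4:
  Shift-reduce conflict between [B → b .] and [S → b . -]
So the grammar is NOT LR(0).

Answer: No. Shift-reduce conflict between [B → b .] and [S → b . -]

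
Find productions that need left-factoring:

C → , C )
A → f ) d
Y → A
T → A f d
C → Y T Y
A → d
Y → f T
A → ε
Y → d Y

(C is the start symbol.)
No, left-factoring is not needed

Left-factoring is needed when two productions for the same non-terminal
share a common prefix on the right-hand side.

Productions for C:
  C → , C )
  C → Y T Y
Productions for A:
  A → f ) d
  A → d
  A → ε
Productions for Y:
  Y → A
  Y → f T
  Y → d Y

No common prefixes found.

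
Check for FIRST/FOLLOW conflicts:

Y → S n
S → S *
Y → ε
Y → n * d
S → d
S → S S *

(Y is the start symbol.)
No FIRST/FOLLOW conflicts.

Nullable non-terminals: Y.
FIRST sets used below: FIRST(S) = { 'd' }

Y: nullable alternative(s) Y → ε; FOLLOW(Y) = { $ }
  Y → S n: FIRST \ {ε} = { 'd' } — disjoint from FOLLOW(Y)
  Y → ε: FIRST \ {ε} = { } — this is the only nullable alternative, skip
  Y → n * d: FIRST \ {ε} = { 'n' } — disjoint from FOLLOW(Y)

S has no nullable alternative, so no FIRST/FOLLOW check is needed there.

No FIRST/FOLLOW conflicts found.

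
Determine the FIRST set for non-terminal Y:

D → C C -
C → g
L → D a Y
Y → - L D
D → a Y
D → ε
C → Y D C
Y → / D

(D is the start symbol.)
To compute FIRST(Y), examine every production with Y on the left-hand side, reading each right-hand side left to right until a non-nullable symbol is reached.

From Y → - L D:
  - '-' is a terminal: add '-' and stop
From Y → / D:
  - '/' is a terminal: add '/' and stop

Collecting: FIRST(Y) = { '-', '/' }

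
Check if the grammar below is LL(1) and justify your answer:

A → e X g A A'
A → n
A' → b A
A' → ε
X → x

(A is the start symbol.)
A grammar is LL(1) if for each non-terminal N with multiple productions, the predict sets of those productions are pairwise disjoint, where PREDICT(N → α) = (FIRST(α) \ {ε}) ∪ (FOLLOW(N) if α ⇒* ε).

Relevant sets:
  FOLLOW(A') = { $, 'b' }

For A:
  PREDICT(A → e X g A A') = { 'e' }
  PREDICT(A → n) = { 'n' }
For A':
  PREDICT(A' → b A) = { 'b' }
  PREDICT(A' → ε) = { $, 'b' }
X has a single production, so nothing to check there.

Conflict found: Predict set conflict for A': { 'b' }
The grammar is NOT LL(1).

Answer: No. Predict set conflict for A': { 'b' }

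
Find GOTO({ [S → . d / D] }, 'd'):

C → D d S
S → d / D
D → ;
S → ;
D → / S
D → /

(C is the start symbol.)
{ [S → d . / D] }

GOTO(I, 'd') = CLOSURE({ [A → αX.β] : [A → α.Xβ] ∈ I, X = 'd' })

Items with dot before 'd', with the dot advanced:
  [S → . d / D] → [S → d . / D]
Closure adds nothing (no advanced item has the dot before a non-terminal).

GOTO = { [S → d . / D] }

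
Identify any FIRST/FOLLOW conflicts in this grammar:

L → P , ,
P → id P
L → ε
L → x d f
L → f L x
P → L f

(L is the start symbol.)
Yes. L → P ',' ',' with FOLLOW(L) on { 'f', 'x' }; L → x d f with FOLLOW(L) on { 'x' }; L → f L x with FOLLOW(L) on { 'f' }

A FIRST/FOLLOW conflict occurs when a non-terminal N has a nullable alternative N → β (β ⇒* ε) and another alternative N → α with FIRST(α) ∩ FOLLOW(N) ≠ ∅: on such a lookahead the parser cannot decide between expanding α and letting N vanish via β.

Nullable non-terminals: L.
FIRST sets used below: FIRST(P) = { 'f', 'id', 'x' }

L: nullable alternative(s) L → ε; FOLLOW(L) = { $, 'f', 'x' }
  L → P , ,: FIRST \ {ε} = { 'f', 'id', 'x' } — overlaps FOLLOW(L) on { 'f', 'x' }: CONFLICT
  L → ε: FIRST \ {ε} = { } — this is the only nullable alternative, skip
  L → x d f: FIRST \ {ε} = { 'x' } — overlaps FOLLOW(L) on { 'x' }: CONFLICT
  L → f L x: FIRST \ {ε} = { 'f' } — overlaps FOLLOW(L) on { 'f' }: CONFLICT

P has no nullable alternative, so no FIRST/FOLLOW check is needed there.

So the grammar has 3 FIRST/FOLLOW conflicts (marked CONFLICT above).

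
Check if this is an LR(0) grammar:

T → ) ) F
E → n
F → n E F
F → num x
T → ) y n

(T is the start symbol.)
Yes, the grammar is LR(0)

A grammar is LR(0) if no state in the canonical LR(0) collection has:
  - both a shift item (dot before a terminal) and a complete item (shift-reduce conflict), or
  - two or more complete items (reduce-reduce conflict; the accept item [T' → T .] counts as a complete item here).

Augment with T' → T and build the canonical LR(0) collection (I0 = CLOSURE({[T' → . T]}), then GOTO on every symbol after a dot until no new states appear). It has 13 states:
  I0: { [T → . ) ) F], [T → . ) y n], [T' → . T] }  — shift
  I1: { [T → ) . ) F], [T → ) . y n] }  — shift
  I2: { [T' → T .] }  — accept
  I3: { [F → . n E F], [F → . num x], [T → ) ) . F] }  — shift
  I4: { [T → ) y . n] }  — shift
  I5: { [T → ) y n .] }  — reduce
  I6: { [T → ) ) F .] }  — reduce
  I7: { [E → . n], [F → n . E F] }  — shift
  I8: { [F → num . x] }  — shift
  I9: { [F → num x .] }  — reduce
  I10: { [F → . n E F], [F → . num x], [F → n E . F] }  — shift
  I11: { [E → n .] }  — reduce
  I12: { [F → n E F .] }  — reduce

Every state is either a pure shift/goto state or contains exactly one complete item and nothing to shift — no conflicts. The grammar is LR(0).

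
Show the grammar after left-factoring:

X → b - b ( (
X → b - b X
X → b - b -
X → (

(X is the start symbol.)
Left-factoring transforms A → αβ₁ | αβ₂ into A → αA' and A' → β₁ | β₂
(α is the longest common prefix among the alternatives). Repeat until
no nonterminal has two alternatives with a common prefix.

Round 1: X has alternatives sharing prefix 'b - b'. Introduce X': X → b - b X'
  Add: X' → ( (
  Add: X' → X
  Add: X' → -

No remaining common prefixes — done.

Resulting grammar:
X → b - b X'
X' → ( (
X' → X
X' → -
X → (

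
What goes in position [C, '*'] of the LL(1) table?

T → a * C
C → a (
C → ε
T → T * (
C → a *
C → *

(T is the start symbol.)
To find M[C, '*'], we find productions for C where '*' is in the predict set (PREDICT(N → α) = (FIRST(α) \ {ε}) ∪ (FOLLOW(N) if α ⇒* ε)).

Relevant sets:
  FOLLOW(C) = { $, '*' }

C → a (: PREDICT = { 'a' }
C → ε: PREDICT = { $, '*' }
  '*' is in predict set, so this production goes in M[C, '*']
C → a *: PREDICT = { 'a' }
C → *: PREDICT = { '*' }
  '*' is in predict set, so this production goes in M[C, '*']

M[C, '*'] = C → ε, C → *  (a multiply-defined cell — the grammar is not LL(1))

Answer: C → ε, C → *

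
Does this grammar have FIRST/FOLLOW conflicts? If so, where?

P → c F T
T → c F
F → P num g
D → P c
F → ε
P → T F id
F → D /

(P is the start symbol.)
A FIRST/FOLLOW conflict occurs when a non-terminal N has a nullable alternative N → β (β ⇒* ε) and another alternative N → α with FIRST(α) ∩ FOLLOW(N) ≠ ∅: on such a lookahead the parser cannot decide between expanding α and letting N vanish via β.

Nullable non-terminals: F.
FIRST sets used below: FIRST(P) = { 'c' }, FIRST(D) = { 'c' }

F: nullable alternative(s) F → ε; FOLLOW(F) = { $, 'c', 'id', 'num' }
  F → P num g: FIRST \ {ε} = { 'c' } — overlaps FOLLOW(F) on { 'c' }: CONFLICT
  F → ε: FIRST \ {ε} = { } — this is the only nullable alternative, skip
  F → D /: FIRST \ {ε} = { 'c' } — overlaps FOLLOW(F) on { 'c' }: CONFLICT

D, P, T have no nullable alternative, so no FIRST/FOLLOW check is needed there.

So the grammar has 2 FIRST/FOLLOW conflicts (marked CONFLICT above).

Answer: Yes. F → P num g with FOLLOW(F) on { 'c' }; F → D '/' with FOLLOW(F) on { 'c' }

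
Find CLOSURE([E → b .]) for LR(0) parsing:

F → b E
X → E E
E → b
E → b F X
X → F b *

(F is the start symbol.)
Start with: [E → b .]
The dot is at the end, so nothing is added.

CLOSURE = { [E → b .] }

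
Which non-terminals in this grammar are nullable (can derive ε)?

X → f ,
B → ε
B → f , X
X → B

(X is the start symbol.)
ε-productions: B → ε
So B is immediately nullable.
X → B: every symbol on the right is nullable, so X is nullable too.
Every non-terminal is now nullable.
Nullable = { 'B', 'X' }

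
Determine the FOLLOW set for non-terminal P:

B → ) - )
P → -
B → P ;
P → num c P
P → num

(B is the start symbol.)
{ ';' }

To compute FOLLOW(P), find every occurrence of P on a right-hand side N → α P β: add FIRST(β) \ {ε}, and if β is empty or nullable also add FOLLOW(N). Iterate to a fixed point.

In B → P ;: P is followed by ';', add FIRST(';') \ {ε} = { ';' }
In P → num c P: P is at the end; this adds FOLLOW(P) to itself — nothing new

Taking the union: FOLLOW(P) = { ';' }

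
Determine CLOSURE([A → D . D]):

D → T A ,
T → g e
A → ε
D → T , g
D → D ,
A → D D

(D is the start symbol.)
{ [A → D . D], [D → . D ,], [D → . T , g], [D → . T A ,], [T → . g e] }

To compute CLOSURE, for each item [A → α.Bβ] where B is a non-terminal, add [B → .γ] for all productions B → γ; repeat for the newly added items until nothing changes.

Start with: [A → D . D]
  [A → D . D] has the dot before D: add [D → . T A ,], [D → . T , g], [D → . D ,]
  [D → . T A ,] has the dot before T: add [T → . g e]
No further items can be added.

CLOSURE = { [A → D . D], [D → . D ,], [D → . T , g], [D → . T A ,], [T → . g e] }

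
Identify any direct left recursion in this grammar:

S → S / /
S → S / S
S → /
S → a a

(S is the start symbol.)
Direct left recursion occurs when N → N α for some non-terminal N (the right-hand side begins with the left-hand side itself).

S → S / /: LEFT RECURSIVE (starts with S)
S → S / S: LEFT RECURSIVE (starts with S)
S → /: starts with '/'
S → a a: starts with a

The grammar has direct left recursion on: S.

Answer: Yes, S is left-recursive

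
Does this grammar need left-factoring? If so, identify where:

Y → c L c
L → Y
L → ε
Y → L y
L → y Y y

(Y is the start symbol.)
Left-factoring is needed when two productions for the same non-terminal
share a common prefix on the right-hand side.

Productions for Y:
  Y → c L c
  Y → L y
Productions for L:
  L → Y
  L → ε
  L → y Y y

No common prefixes found.

Answer: No, left-factoring is not needed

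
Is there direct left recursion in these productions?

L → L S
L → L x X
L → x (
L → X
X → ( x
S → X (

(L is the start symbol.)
Yes, L is left-recursive

Direct left recursion occurs when N → N α for some non-terminal N (the right-hand side begins with the left-hand side itself).

L → L S: LEFT RECURSIVE (starts with L)
L → L x X: LEFT RECURSIVE (starts with L)
L → x (: starts with x
L → X: starts with X
X → ( x: starts with '('
S → X (: starts with X

The grammar has direct left recursion on: L.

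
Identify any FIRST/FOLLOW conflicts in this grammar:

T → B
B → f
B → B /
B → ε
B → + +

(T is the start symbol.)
Nullable non-terminals: B, T.
FIRST sets used below: FIRST(B) = { '+', '/', 'f', ε }

B: nullable alternative(s) B → ε; FOLLOW(B) = { $, '/' }
  B → f: FIRST \ {ε} = { 'f' } — disjoint from FOLLOW(B)
  B → B /: FIRST \ {ε} = { '+', '/', 'f' } — overlaps FOLLOW(B) on { '/' }: CONFLICT
  B → ε: FIRST \ {ε} = { } — this is the only nullable alternative, skip
  B → + +: FIRST \ {ε} = { '+' } — disjoint from FOLLOW(B)
T has a nullable alternative but only one production, so nothing to check.

So the grammar has 1 FIRST/FOLLOW conflict (marked CONFLICT above).

Answer: Yes. B → B '/' with FOLLOW(B) on { '/' }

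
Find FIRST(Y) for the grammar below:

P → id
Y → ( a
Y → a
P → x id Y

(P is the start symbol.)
{ '(', 'a' }

From Y → ( a:
  - '(' is a terminal: add '(' and stop
From Y → a:
  - a is a terminal: add 'a' and stop

Collecting: FIRST(Y) = { '(', 'a' }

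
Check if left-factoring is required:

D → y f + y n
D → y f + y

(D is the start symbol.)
Left-factoring is needed when two productions for the same non-terminal
share a common prefix on the right-hand side.

Productions for D:
  D → y f + y n
  D → y f + y

Found common prefix 'y f + y' in productions for D

Answer: Yes, D has productions with common prefix 'y f + y'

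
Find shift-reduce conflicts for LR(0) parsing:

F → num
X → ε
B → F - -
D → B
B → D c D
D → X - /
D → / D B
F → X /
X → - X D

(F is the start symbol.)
Yes — I0: [X → .] vs [F → . num]; I1: [X → .] vs [X → . - X D]; I6: [X → .] vs [D → . / D B]; I7: [X → .] vs [D → . / D B]; I9: [X → - X D .] vs [B → D . c D]; I16: [X → .] vs [D → . / D B]; I17: [B → D c D .] vs [B → D . c D]; I18: [X → .] vs [B → D . c D]

Augment with F' → F and build the canonical LR(0) collection (I0 = CLOSURE({[F' → . F]}), then GOTO on every symbol after a dot until no new states appear). It has 21 states:
  I0: { [F → . X /], [F → . num], [F' → . F], [X → . - X D], [X → .] }  — shift, reduce
  I1: { [X → - . X D], [X → . - X D], [X → .] }  — shift, reduce
  I2: { [F' → F .] }  — accept
  I3: { [F → X . /] }  — shift
  I4: { [F → num .] }  — reduce
  I5: { [F → X / .] }  — reduce
  I6: { [B → . D c D], [B → . F - -], [D → . / D B], [D → . B], [D → . X - /], [F → . X /], [F → . num], [X → - X . D], [X → . - X D], [X → .] }  — shift, reduce
  I7: { [B → . D c D], [B → . F - -], [D → . / D B], [D → . B], [D → . X - /], [D → / . D B], [F → . X /], [F → . num], [X → . - X D], [X → .] }  — shift, reduce
  I8: { [D → B .] }  — reduce
  I9: { [B → D . c D], [X → - X D .] }  — shift, reduce
  I10: { [B → F . - -] }  — shift
  I11: { [D → X . - /], [F → X . /] }  — shift
  I12: { [D → X - . /] }  — shift
  I13: { [D → X - / .] }  — reduce
  I14: { [B → F - . -] }  — shift
  I15: { [B → F - - .] }  — reduce
  I16: { [B → . D c D], [B → . F - -], [B → D c . D], [D → . / D B], [D → . B], [D → . X - /], [F → . X /], [F → . num], [X → . - X D], [X → .] }  — shift, reduce
  I17: { [B → D . c D], [B → D c D .] }  — shift, reduce
  I18: { [B → . D c D], [B → . F - -], [B → D . c D], [D → . / D B], [D → . B], [D → . X - /], [D → / D . B], [F → . X /], [F → . num], [X → . - X D], [X → .] }  — shift, reduce
  I19: { [D → / D B .], [D → B .] }  — 2 reduces
  I20: { [B → D . c D] }  — shift

I0 contains reduce item [X → .] and shift items [F → . num], [X → . - X D] — shift-reduce conflict.
I1 contains reduce item [X → .] and shift item [X → . - X D] — shift-reduce conflict.
I6 contains reduce item [X → .] and shift items [D → . / D B], [F → . num], [X → . - X D] — shift-reduce conflict.
I7 contains reduce item [X → .] and shift items [D → . / D B], [F → . num], [X → . - X D] — shift-reduce conflict.
I9 contains reduce item [X → - X D .] and shift item [B → D . c D] — shift-reduce conflict.
I16 contains reduce item [X → .] and shift items [D → . / D B], [F → . num], [X → . - X D] — shift-reduce conflict.
I17 contains reduce item [B → D c D .] and shift item [B → D . c D] — shift-reduce conflict.
I18 contains reduce item [X → .] and shift items [B → D . c D], [D → . / D B], [F → . num], [X → . - X D] — shift-reduce conflict.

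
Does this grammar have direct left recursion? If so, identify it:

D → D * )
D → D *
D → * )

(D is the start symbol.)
Yes, D is left-recursive

Direct left recursion occurs when N → N α for some non-terminal N (the right-hand side begins with the left-hand side itself).

D → D * ): LEFT RECURSIVE (starts with D)
D → D *: LEFT RECURSIVE (starts with D)
D → * ): starts with '*'

The grammar has direct left recursion on: D.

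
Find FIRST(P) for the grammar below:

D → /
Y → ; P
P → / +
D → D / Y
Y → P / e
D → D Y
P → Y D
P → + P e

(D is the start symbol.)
FIRST sets of the other non-terminals involved (by the same procedure, iterated to a fixed point):
  FIRST(Y) = { '+', '/', ';' }

From P → / +:
  - '/' is a terminal: add '/' and stop
From P → Y D:
  - Y is a non-terminal: add FIRST(Y) \ {ε} = { '+', '/', ';' }
    Y is not nullable, so stop
From P → + P e:
  - '+' is a terminal: add '+' and stop

Collecting: FIRST(P) = { '+', '/', ';' }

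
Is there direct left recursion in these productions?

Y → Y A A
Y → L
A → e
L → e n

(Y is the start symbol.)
Yes, Y is left-recursive

Direct left recursion occurs when N → N α for some non-terminal N (the right-hand side begins with the left-hand side itself).

Y → Y A A: LEFT RECURSIVE (starts with Y)
Y → L: starts with L
A → e: starts with e
L → e n: starts with e

The grammar has direct left recursion on: Y.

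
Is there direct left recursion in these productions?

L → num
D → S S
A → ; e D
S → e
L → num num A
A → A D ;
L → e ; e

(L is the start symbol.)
Yes, A is left-recursive

Direct left recursion occurs when N → N α for some non-terminal N (the right-hand side begins with the left-hand side itself).

L → num: starts with num
D → S S: starts with S
A → ; e D: starts with ';'
S → e: starts with e
L → num num A: starts with num
A → A D ;: LEFT RECURSIVE (starts with A)
L → e ; e: starts with e

The grammar has direct left recursion on: A.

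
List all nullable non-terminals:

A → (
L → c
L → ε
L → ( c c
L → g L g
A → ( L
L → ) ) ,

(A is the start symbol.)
{ 'L' }

ε-productions: L → ε
So L is immediately nullable.
No further non-terminal can be added: every production for the remaining non-terminals contains a terminal or a non-nullable non-terminal.
Nullable = { 'L' }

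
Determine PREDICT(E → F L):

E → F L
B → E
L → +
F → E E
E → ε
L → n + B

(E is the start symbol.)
{ '+', 'n' }

PREDICT(E → F L) = (FIRST(RHS) \ {ε}) ∪ (FOLLOW(E) if ε ∈ FIRST(RHS), i.e. RHS ⇒* ε)
FIRST(F) = { '+', 'n', ε }
FIRST(L) = { '+', 'n' }
FIRST(F L) = { '+', 'n' }
ε ∉ FIRST(F L), so FOLLOW(E) is not added.
PREDICT(E → F L) = { '+', 'n' }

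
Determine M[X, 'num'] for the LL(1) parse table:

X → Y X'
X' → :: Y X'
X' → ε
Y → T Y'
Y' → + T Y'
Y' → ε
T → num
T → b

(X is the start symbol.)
To find M[X, 'num'], we find productions for X where 'num' is in the predict set (PREDICT(N → α) = (FIRST(α) \ {ε}) ∪ (FOLLOW(N) if α ⇒* ε)).

Relevant sets:
  FIRST(Y) = { 'b', 'num' }

X → Y X': PREDICT = { 'b', 'num' }
  'num' is in predict set, so this production goes in M[X, 'num']

M[X, 'num'] = X → Y X'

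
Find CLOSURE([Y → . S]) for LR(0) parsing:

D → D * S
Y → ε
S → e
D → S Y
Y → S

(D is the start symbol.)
{ [S → . e], [Y → . S] }

Start with: [Y → . S]
  [Y → . S] has the dot before S: add [S → . e]
No further items can be added.

CLOSURE = { [S → . e], [Y → . S] }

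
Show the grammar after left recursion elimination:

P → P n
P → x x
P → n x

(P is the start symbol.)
P is directly left-recursive. The standard transformation for
  A → A α₁ | ... | A α_m | β₁ | ... | β_n
is
  A  → β₁ A' | ... | β_n A'
  A' → α₁ A' | ... | α_m A' | ε

P → x x becomes P → x x P'
P → n x becomes P → n x P'
P → P n becomes P' → n P'
Add P' → ε

Resulting grammar:
P → x x P'
P → n x P'
P' → n P'
P' → ε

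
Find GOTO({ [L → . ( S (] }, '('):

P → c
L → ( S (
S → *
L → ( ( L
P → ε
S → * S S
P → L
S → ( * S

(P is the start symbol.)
{ [L → ( . S (], [S → . ( * S], [S → . * S S], [S → . *] }

GOTO(I, '(') = CLOSURE({ [A → αX.β] : [A → α.Xβ] ∈ I, X = '(' })

Items with dot before '(', with the dot advanced:
  [L → . ( S (] → [L → ( . S (]
Closure of the advanced items:
  [L → ( . S (] has the dot before S: add [S → . *], [S → . * S S], [S → . ( * S]

GOTO = { [L → ( . S (], [S → . ( * S], [S → . * S S], [S → . *] }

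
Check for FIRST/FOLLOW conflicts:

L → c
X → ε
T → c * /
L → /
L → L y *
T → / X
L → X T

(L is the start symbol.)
A FIRST/FOLLOW conflict occurs when a non-terminal N has a nullable alternative N → β (β ⇒* ε) and another alternative N → α with FIRST(α) ∩ FOLLOW(N) ≠ ∅: on such a lookahead the parser cannot decide between expanding α and letting N vanish via β.

Nullable non-terminals: X.
X has a nullable alternative but only one production, so nothing to check.

L, T have no nullable alternative, so no FIRST/FOLLOW check is needed there.

No FIRST/FOLLOW conflicts found.

Answer: No FIRST/FOLLOW conflicts.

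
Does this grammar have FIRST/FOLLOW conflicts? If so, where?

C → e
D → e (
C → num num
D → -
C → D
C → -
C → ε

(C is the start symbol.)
Nullable non-terminals: C.
FIRST sets used below: FIRST(D) = { '-', 'e' }

C: nullable alternative(s) C → ε; FOLLOW(C) = { $ }
  C → e: FIRST \ {ε} = { 'e' } — disjoint from FOLLOW(C)
  C → num num: FIRST \ {ε} = { 'num' } — disjoint from FOLLOW(C)
  C → D: FIRST \ {ε} = { '-', 'e' } — disjoint from FOLLOW(C)
  C → -: FIRST \ {ε} = { '-' } — disjoint from FOLLOW(C)
  C → ε: FIRST \ {ε} = { } — this is the only nullable alternative, skip

D has no nullable alternative, so no FIRST/FOLLOW check is needed there.

No FIRST/FOLLOW conflicts found.

Answer: No FIRST/FOLLOW conflicts.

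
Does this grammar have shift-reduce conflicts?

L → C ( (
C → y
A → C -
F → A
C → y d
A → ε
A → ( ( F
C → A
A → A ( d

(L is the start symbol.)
Yes — I0: [A → .] vs [A → . ( ( F]; I2: [C → A .] vs [A → A . ( d]; I5: [C → y .] vs [C → y . d]; I12: [A → .] vs [A → . ( ( F]; I13: [C → A .] vs [A → A . ( d]

A shift-reduce conflict occurs when an LR(0) state has both:
  - a complete (reduce) item [A → α .] (dot at the end), and
  - a shift item [B → β . c γ] (dot before a terminal).

Augment with L' → L and build the canonical LR(0) collection (I0 = CLOSURE({[L' → . L]}), then GOTO on every symbol after a dot until no new states appear). It has 16 states:
  I0: { [A → . ( ( F], [A → . A ( d], [A → . C -], [A → .], [C → . A], [C → . y d], [C → . y], [L → . C ( (], [L' → . L] }  — shift, reduce
  I1: { [A → ( . ( F] }  — shift
  I2: { [A → A . ( d], [C → A .] }  — shift, reduce
  I3: { [A → C . -], [L → C . ( (] }  — shift
  I4: { [L' → L .] }  — accept
  I5: { [C → y . d], [C → y .] }  — shift, reduce
  I6: { [C → y d .] }  — reduce
  I7: { [L → C ( . (] }  — shift
  I8: { [A → C - .] }  — reduce
  I9: { [L → C ( ( .] }  — reduce
  I10: { [A → A ( . d] }  — shift
  I11: { [A → A ( d .] }  — reduce
  I12: { [A → ( ( . F], [A → . ( ( F], [A → . A ( d], [A → . C -], [A → .], [C → . A], [C → . y d], [C → . y], [F → . A] }  — shift, reduce
  I13: { [A → A . ( d], [C → A .], [F → A .] }  — shift, 2 reduces
  I14: { [A → C . -] }  — shift
  I15: { [A → ( ( F .] }  — reduce

I0 contains reduce item [A → .] and shift items [A → . ( ( F], [C → . y], [C → . y d] — shift-reduce conflict.
I2 contains reduce item [C → A .] and shift item [A → A . ( d] — shift-reduce conflict.
I5 contains reduce item [C → y .] and shift item [C → y . d] — shift-reduce conflict.
I12 contains reduce item [A → .] and shift items [A → . ( ( F], [C → . y], [C → . y d] — shift-reduce conflict.
I13 contains reduce items [C → A .], [F → A .] and shift item [A → A . ( d] — shift-reduce conflict.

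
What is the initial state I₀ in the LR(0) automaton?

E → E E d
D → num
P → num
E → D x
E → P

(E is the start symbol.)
First, augment the grammar with E' → E
I₀ = CLOSURE({ [E' → . E] }):
  [E' → . E] has the dot before E: add [E → . E E d], [E → . D x], [E → . P]
  [E → . D x] has the dot before D: add [D → . num]
  [E → . P] has the dot before P: add [P → . num]
No further items can be added.

I₀ = { [D → . num], [E → . D x], [E → . E E d], [E → . P], [E' → . E], [P → . num] }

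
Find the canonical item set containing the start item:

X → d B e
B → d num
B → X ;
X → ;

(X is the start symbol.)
First, augment the grammar with X' → X
I₀ = CLOSURE({ [X' → . X] }):
  [X' → . X] has the dot before X: add [X → . d B e], [X → . ;]
No further items can be added.

I₀ = { [X → . ;], [X → . d B e], [X' → . X] }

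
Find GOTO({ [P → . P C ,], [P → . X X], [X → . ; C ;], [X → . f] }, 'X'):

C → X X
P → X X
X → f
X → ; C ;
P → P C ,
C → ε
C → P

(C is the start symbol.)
GOTO(I, 'X') = CLOSURE({ [A → αX.β] : [A → α.Xβ] ∈ I, X = 'X' })

Items with dot before 'X', with the dot advanced:
  [P → . X X] → [P → X . X]
Closure of the advanced items:
  [P → X . X] has the dot before X: add [X → . f], [X → . ; C ;]

GOTO = { [P → X . X], [X → . ; C ;], [X → . f] }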